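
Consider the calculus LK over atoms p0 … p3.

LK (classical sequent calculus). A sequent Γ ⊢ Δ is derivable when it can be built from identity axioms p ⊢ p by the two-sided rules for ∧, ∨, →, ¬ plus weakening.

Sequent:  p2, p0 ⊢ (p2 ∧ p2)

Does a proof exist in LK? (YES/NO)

Derivation (root first):
[WL] p2, p0 ⊢ (p2 ∧ p2)
  [∧R] p2 ⊢ (p2 ∧ p2)
    [Ax] p2 ⊢ p2
    [Ax] p2 ⊢ p2

Result: YES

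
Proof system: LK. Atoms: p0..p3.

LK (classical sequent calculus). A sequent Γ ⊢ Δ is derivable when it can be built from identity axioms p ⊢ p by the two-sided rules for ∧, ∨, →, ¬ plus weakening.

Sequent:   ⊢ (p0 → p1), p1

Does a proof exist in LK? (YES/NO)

Search for a countermodel by truth-table:
  v=0000: Γ:[] Δ:[(p0 → p1)=T, p1=F] refutes=False
  v=0001: Γ:[] Δ:[(p0 → p1)=T, p1=F] refutes=False
  v=0010: Γ:[] Δ:[(p0 → p1)=T, p1=F] refutes=False
  v=0011: Γ:[] Δ:[(p0 → p1)=T, p1=F] refutes=False
  v=0100: Γ:[] Δ:[(p0 → p1)=T, p1=T] refutes=False
  v=0101: Γ:[] Δ:[(p0 → p1)=T, p1=T] refutes=False
  v=0110: Γ:[] Δ:[(p0 → p1)=T, p1=T] refutes=False
  v=0111: Γ:[] Δ:[(p0 → p1)=T, p1=T] refutes=False
  v=1000: Γ:[] Δ:[(p0 → p1)=F, p1=F] refutes=True  ← countermodel

Result: NO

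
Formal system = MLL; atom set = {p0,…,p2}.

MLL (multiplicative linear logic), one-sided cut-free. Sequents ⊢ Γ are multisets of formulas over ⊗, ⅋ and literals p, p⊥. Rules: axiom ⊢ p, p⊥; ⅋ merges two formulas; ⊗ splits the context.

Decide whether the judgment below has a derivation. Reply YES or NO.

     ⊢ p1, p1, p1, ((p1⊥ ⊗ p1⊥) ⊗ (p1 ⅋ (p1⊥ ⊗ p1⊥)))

Derivation trace:
[⊗]  ⊢ p1, p1, p1, ((p1⊥ ⊗ p1⊥) ⊗ (p1 ⅋ (p1⊥ ⊗ p1⊥)))
  [⊗]  ⊢ p1, p1, (p1⊥ ⊗ p1⊥)
    [Ax]  ⊢ p1, p1⊥
    [Ax]  ⊢ p1, p1⊥
  [⅋]  ⊢ p1, (p1 ⅋ (p1⊥ ⊗ p1⊥))
    [⊗]  ⊢ p1, p1, (p1⊥ ⊗ p1⊥)
      [Ax]  ⊢ p1, p1⊥
      [Ax]  ⊢ p1, p1⊥

Result: YES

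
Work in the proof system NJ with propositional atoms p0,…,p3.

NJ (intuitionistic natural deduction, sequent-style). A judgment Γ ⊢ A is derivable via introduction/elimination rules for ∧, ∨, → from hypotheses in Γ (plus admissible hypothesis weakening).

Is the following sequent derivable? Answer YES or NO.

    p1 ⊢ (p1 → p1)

Proof tree:
[Wk] p1 ⊢ (p1 → p1)
  [→I]  ⊢ (p1 → p1)
    [Ax] p1 ⊢ p1

Result: YES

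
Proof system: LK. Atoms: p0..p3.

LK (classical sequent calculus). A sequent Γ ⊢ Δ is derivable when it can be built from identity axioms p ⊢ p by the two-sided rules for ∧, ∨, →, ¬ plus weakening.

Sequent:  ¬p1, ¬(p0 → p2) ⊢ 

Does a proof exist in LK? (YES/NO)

Search for a countermodel by truth-table:
  v=0000: Γ:[¬p1=T, ¬(p0 → p2)=F] Δ:[] refutes=False
  v=0001: Γ:[¬p1=T, ¬(p0 → p2)=F] Δ:[] refutes=False
  v=0010: Γ:[¬p1=T, ¬(p0 → p2)=F] Δ:[] refutes=False
  v=0011: Γ:[¬p1=T, ¬(p0 → p2)=F] Δ:[] refutes=False
  v=0100: Γ:[¬p1=F, ¬(p0 → p2)=F] Δ:[] refutes=False
  v=0101: Γ:[¬p1=F, ¬(p0 → p2)=F] Δ:[] refutes=False
  v=0110: Γ:[¬p1=F, ¬(p0 → p2)=F] Δ:[] refutes=False
  v=0111: Γ:[¬p1=F, ¬(p0 → p2)=F] Δ:[] refutes=False
  v=1000: Γ:[¬p1=T, ¬(p0 → p2)=T] Δ:[] refutes=True  ← countermodel

Result: NO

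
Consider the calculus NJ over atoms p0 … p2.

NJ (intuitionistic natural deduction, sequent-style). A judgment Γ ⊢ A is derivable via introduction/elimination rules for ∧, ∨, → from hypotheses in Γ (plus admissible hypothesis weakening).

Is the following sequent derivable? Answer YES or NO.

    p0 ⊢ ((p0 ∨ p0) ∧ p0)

Derivation trace:
[∧I] p0 ⊢ ((p0 ∨ p0) ∧ p0)
  [∨I₂] p0 ⊢ (p0 ∨ p0)
    [Ax] p0 ⊢ p0
  [Ax] p0 ⊢ p0

Result: YES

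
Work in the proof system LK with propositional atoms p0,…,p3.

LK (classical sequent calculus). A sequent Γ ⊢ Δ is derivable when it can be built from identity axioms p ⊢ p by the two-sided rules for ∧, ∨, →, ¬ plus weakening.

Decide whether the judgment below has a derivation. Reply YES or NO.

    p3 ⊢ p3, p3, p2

Derivation (root first):
[WR] p3 ⊢ p3, p3, p2
  [WR] p3 ⊢ p3, p3
    [Ax] p3 ⊢ p3

Result: YES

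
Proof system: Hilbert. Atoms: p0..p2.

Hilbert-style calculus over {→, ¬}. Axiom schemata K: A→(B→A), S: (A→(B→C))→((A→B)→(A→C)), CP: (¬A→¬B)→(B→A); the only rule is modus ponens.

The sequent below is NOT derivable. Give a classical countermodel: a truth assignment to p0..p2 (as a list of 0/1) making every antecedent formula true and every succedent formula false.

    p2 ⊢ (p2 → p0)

Enumerate valuations to refute Γ ⊢ Δ:
  v=000: Γ:[p2=F] Δ:[(p2 → p0)=T] refutes=False
  v=001: Γ:[p2=T] Δ:[(p2 → p0)=F] refutes=True  ← countermodel

Result: [0, 0, 1]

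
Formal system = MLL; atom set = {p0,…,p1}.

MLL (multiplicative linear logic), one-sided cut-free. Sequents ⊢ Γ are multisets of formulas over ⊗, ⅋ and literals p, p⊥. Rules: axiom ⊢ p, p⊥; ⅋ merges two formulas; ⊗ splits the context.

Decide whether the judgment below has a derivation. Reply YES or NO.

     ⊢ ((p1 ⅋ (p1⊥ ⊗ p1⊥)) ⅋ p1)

Proof tree:
[⅋]  ⊢ ((p1 ⅋ (p1⊥ ⊗ p1⊥)) ⅋ p1)
  [⅋]  ⊢ p1, (p1 ⅋ (p1⊥ ⊗ p1⊥))
    [⊗]  ⊢ p1, p1, (p1⊥ ⊗ p1⊥)
      [Ax]  ⊢ p1, p1⊥
      [Ax]  ⊢ p1, p1⊥

Result: YES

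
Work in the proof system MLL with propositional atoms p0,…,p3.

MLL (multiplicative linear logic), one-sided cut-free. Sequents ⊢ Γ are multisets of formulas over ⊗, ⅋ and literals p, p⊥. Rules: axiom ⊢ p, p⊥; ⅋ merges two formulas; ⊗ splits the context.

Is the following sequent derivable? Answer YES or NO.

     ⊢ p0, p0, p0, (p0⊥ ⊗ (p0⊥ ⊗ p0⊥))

Derivation (root first):
[⊗]  ⊢ p0, p0, p0, (p0⊥ ⊗ (p0⊥ ⊗ p0⊥))
  [Ax]  ⊢ p0, p0⊥
  [⊗]  ⊢ p0, p0, (p0⊥ ⊗ p0⊥)
    [Ax]  ⊢ p0, p0⊥
    [Ax]  ⊢ p0, p0⊥

Result: YES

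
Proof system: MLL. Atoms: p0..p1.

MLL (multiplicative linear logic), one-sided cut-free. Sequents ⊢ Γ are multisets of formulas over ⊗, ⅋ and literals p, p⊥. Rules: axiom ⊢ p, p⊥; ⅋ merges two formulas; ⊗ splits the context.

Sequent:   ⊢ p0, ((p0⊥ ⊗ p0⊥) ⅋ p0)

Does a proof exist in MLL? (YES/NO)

Derivation trace:
[⅋]  ⊢ p0, ((p0⊥ ⊗ p0⊥) ⅋ p0)
  [⊗]  ⊢ p0, p0, (p0⊥ ⊗ p0⊥)
    [Ax]  ⊢ p0, p0⊥
    [Ax]  ⊢ p0, p0⊥

Result: YES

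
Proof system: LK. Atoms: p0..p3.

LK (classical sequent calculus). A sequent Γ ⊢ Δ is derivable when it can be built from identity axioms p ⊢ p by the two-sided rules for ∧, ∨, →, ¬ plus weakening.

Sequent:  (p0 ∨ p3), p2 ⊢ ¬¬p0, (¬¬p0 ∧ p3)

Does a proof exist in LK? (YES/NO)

Truth-table refutation:
  v=0000: Γ:[(p0 ∨ p3)=F, p2=F] Δ:[¬¬p0=F, (¬¬p0 ∧ p3)=F] refutes=False
  v=0001: Γ:[(p0 ∨ p3)=T, p2=F] Δ:[¬¬p0=F, (¬¬p0 ∧ p3)=F] refutes=False
  v=0010: Γ:[(p0 ∨ p3)=F, p2=T] Δ:[¬¬p0=F, (¬¬p0 ∧ p3)=F] refutes=False
  v=0011: Γ:[(p0 ∨ p3)=T, p2=T] Δ:[¬¬p0=F, (¬¬p0 ∧ p3)=F] refutes=True  ← countermodel

Result: NO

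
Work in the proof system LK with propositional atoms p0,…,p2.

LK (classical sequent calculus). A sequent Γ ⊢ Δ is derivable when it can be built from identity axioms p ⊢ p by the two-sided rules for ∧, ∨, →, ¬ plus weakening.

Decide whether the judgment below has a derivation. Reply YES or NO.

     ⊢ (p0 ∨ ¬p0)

Derivation (root first):
[∨R]  ⊢ (p0 ∨ ¬p0)
  [¬R]  ⊢ p0, ¬p0
    [Ax] p0 ⊢ p0

Result: YES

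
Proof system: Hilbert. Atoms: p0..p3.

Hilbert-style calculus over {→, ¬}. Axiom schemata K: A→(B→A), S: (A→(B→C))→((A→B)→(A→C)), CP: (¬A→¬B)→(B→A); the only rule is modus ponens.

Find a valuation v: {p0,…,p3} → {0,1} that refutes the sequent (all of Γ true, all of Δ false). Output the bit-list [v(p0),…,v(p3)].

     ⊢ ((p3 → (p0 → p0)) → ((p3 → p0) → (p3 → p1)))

Enumerate valuations to refute Γ ⊢ Δ:
  v=0000: Γ:[] Δ:[((p3 → (p0 → p0)) → ((p3 → p0) → (p3 → p1)))=T] refutes=False
  v=0001: Γ:[] Δ:[((p3 → (p0 → p0)) → ((p3 → p0) → (p3 → p1)))=T] refutes=False
  v=0010: Γ:[] Δ:[((p3 → (p0 → p0)) → ((p3 → p0) → (p3 → p1)))=T] refutes=False
  v=0011: Γ:[] Δ:[((p3 → (p0 → p0)) → ((p3 → p0) → (p3 → p1)))=T] refutes=False
  v=0100: Γ:[] Δ:[((p3 → (p0 → p0)) → ((p3 → p0) → (p3 → p1)))=T] refutes=False
  v=0101: Γ:[] Δ:[((p3 → (p0 → p0)) → ((p3 → p0) → (p3 → p1)))=T] refutes=False
  v=0110: Γ:[] Δ:[((p3 → (p0 → p0)) → ((p3 → p0) → (p3 → p1)))=T] refutes=False
  v=0111: Γ:[] Δ:[((p3 → (p0 → p0)) → ((p3 → p0) → (p3 → p1)))=T] refutes=False
  v=1000: Γ:[] Δ:[((p3 → (p0 → p0)) → ((p3 → p0) → (p3 → p1)))=T] refutes=False
  v=1001: Γ:[] Δ:[((p3 → (p0 → p0)) → ((p3 → p0) → (p3 → p1)))=F] refutes=True  ← countermodel

Result: [1, 0, 0, 1]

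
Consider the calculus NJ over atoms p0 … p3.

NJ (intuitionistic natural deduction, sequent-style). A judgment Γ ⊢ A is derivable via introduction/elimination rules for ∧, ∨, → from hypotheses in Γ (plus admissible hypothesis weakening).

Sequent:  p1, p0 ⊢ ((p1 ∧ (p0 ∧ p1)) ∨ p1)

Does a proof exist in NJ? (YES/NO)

Derivation (root first):
[∨I₁] p1, p0 ⊢ ((p1 ∧ (p0 ∧ p1)) ∨ p1)
  [∧I] p1, p0 ⊢ (p1 ∧ (p0 ∧ p1))
    [Ax] p1 ⊢ p1
    [∧I] p1, p0 ⊢ (p0 ∧ p1)
      [Ax] p0 ⊢ p0
      [Ax] p1 ⊢ p1

Result: YES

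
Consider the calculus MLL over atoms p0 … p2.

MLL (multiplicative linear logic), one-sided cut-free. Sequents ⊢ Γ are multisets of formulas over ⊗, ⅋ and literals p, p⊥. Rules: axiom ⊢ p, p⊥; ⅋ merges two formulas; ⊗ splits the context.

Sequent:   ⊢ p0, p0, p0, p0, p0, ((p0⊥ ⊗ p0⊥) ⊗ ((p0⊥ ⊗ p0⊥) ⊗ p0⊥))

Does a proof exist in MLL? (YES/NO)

Derivation (root first):
[⊗]  ⊢ p0, p0, p0, p0, p0, ((p0⊥ ⊗ p0⊥) ⊗ ((p0⊥ ⊗ p0⊥) ⊗ p0⊥))
  [⊗]  ⊢ p0, p0, (p0⊥ ⊗ p0⊥)
    [Ax]  ⊢ p0, p0⊥
    [Ax]  ⊢ p0, p0⊥
  [⊗]  ⊢ p0, p0, p0, ((p0⊥ ⊗ p0⊥) ⊗ p0⊥)
    [⊗]  ⊢ p0, p0, (p0⊥ ⊗ p0⊥)
      [Ax]  ⊢ p0, p0⊥
      [Ax]  ⊢ p0, p0⊥
    [Ax]  ⊢ p0, p0⊥

Result: YES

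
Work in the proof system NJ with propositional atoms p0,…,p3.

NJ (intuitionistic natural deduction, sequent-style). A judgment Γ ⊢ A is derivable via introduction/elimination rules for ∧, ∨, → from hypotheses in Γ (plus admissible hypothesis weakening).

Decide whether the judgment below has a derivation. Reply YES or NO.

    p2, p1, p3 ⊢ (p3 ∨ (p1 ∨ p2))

Derivation trace:
[Wk] p2, p1, p3 ⊢ (p3 ∨ (p1 ∨ p2))
  [∨I₂] p2, p1 ⊢ (p3 ∨ (p1 ∨ p2))
    [∨I₂] p2, p1 ⊢ (p1 ∨ p2)
      [Wk] p2, p1 ⊢ p2
        [Ax] p2 ⊢ p2

Result: YES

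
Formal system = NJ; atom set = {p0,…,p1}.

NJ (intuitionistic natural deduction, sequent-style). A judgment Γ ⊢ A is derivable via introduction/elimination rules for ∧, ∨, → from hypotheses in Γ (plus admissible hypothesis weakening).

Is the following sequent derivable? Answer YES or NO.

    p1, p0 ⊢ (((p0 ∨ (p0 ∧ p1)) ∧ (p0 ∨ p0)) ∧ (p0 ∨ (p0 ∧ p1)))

Derivation (root first):
[∧I] p1, p0 ⊢ (((p0 ∨ (p0 ∧ p1)) ∧ (p0 ∨ p0)) ∧ (p0 ∨ (p0 ∧ p1)))
  [∧I] p1, p0 ⊢ ((p0 ∨ (p0 ∧ p1)) ∧ (p0 ∨ p0))
    [∨I₂] p1, p0 ⊢ (p0 ∨ (p0 ∧ p1))
      [∧I] p1, p0 ⊢ (p0 ∧ p1)
        [Ax] p0 ⊢ p0
        [Ax] p1 ⊢ p1
    [∨I₂] p0 ⊢ (p0 ∨ p0)
      [Ax] p0 ⊢ p0
  [∨I₂] p1, p0 ⊢ (p0 ∨ (p0 ∧ p1))
    [∧I] p1, p0 ⊢ (p0 ∧ p1)
      [Ax] p0 ⊢ p0
      [Ax] p1 ⊢ p1

Result: YES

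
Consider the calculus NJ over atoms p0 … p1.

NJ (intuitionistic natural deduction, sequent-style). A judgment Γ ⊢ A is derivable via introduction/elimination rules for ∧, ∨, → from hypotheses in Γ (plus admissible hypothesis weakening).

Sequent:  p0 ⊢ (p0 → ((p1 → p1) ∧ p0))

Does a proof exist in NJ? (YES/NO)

Derivation (root first):
[→I] p0 ⊢ (p0 → ((p1 → p1) ∧ p0))
  [Wk] p0, p0 ⊢ ((p1 → p1) ∧ p0)
    [∧I] p0 ⊢ ((p1 → p1) ∧ p0)
      [→I]  ⊢ (p1 → p1)
        [Ax] p1 ⊢ p1
      [Ax] p0 ⊢ p0

Result: YES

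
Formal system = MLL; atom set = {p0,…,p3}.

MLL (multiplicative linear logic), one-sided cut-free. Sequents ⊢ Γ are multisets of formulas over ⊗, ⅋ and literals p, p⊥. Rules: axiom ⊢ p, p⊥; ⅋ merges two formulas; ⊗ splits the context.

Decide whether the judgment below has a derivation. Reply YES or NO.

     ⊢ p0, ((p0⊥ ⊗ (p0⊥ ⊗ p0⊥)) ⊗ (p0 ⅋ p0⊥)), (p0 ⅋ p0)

Proof tree:
[⅋]  ⊢ p0, ((p0⊥ ⊗ (p0⊥ ⊗ p0⊥)) ⊗ (p0 ⅋ p0⊥)), (p0 ⅋ p0)
  [⊗]  ⊢ p0, p0, p0, ((p0⊥ ⊗ (p0⊥ ⊗ p0⊥)) ⊗ (p0 ⅋ p0⊥))
    [⊗]  ⊢ p0, p0, p0, (p0⊥ ⊗ (p0⊥ ⊗ p0⊥))
      [Ax]  ⊢ p0, p0⊥
      [⊗]  ⊢ p0, p0, (p0⊥ ⊗ p0⊥)
        [Ax]  ⊢ p0, p0⊥
        [Ax]  ⊢ p0, p0⊥
    [⅋]  ⊢ (p0 ⅋ p0⊥)
      [Ax]  ⊢ p0, p0⊥

Result: YES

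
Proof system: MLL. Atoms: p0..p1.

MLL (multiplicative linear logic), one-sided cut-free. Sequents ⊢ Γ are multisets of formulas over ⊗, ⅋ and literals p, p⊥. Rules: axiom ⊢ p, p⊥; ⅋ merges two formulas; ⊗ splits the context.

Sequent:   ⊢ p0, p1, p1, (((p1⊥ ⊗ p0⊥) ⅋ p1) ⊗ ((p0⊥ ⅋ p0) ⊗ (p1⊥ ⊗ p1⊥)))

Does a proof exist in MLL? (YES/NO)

Derivation trace:
[⊗]  ⊢ p0, p1, p1, (((p1⊥ ⊗ p0⊥) ⅋ p1) ⊗ ((p0⊥ ⅋ p0) ⊗ (p1⊥ ⊗ p1⊥)))
  [⅋]  ⊢ p0, ((p1⊥ ⊗ p0⊥) ⅋ p1)
    [⊗]  ⊢ p1, p0, (p1⊥ ⊗ p0⊥)
      [Ax]  ⊢ p1, p1⊥
      [Ax]  ⊢ p0, p0⊥
  [⊗]  ⊢ p1, p1, ((p0⊥ ⅋ p0) ⊗ (p1⊥ ⊗ p1⊥))
    [⅋]  ⊢ (p0⊥ ⅋ p0)
      [Ax]  ⊢ p0, p0⊥
    [⊗]  ⊢ p1, p1, (p1⊥ ⊗ p1⊥)
      [Ax]  ⊢ p1, p1⊥
      [Ax]  ⊢ p1, p1⊥

Result: YES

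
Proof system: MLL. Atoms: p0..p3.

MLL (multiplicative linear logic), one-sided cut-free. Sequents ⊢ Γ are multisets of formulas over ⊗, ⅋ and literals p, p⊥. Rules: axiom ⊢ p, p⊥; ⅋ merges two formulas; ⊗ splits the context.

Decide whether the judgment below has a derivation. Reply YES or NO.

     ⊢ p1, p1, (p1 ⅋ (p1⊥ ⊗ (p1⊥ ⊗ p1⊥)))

Proof tree:
[⅋]  ⊢ p1, p1, (p1 ⅋ (p1⊥ ⊗ (p1⊥ ⊗ p1⊥)))
  [⊗]  ⊢ p1, p1, p1, (p1⊥ ⊗ (p1⊥ ⊗ p1⊥))
    [Ax]  ⊢ p1, p1⊥
    [⊗]  ⊢ p1, p1, (p1⊥ ⊗ p1⊥)
      [Ax]  ⊢ p1, p1⊥
      [Ax]  ⊢ p1, p1⊥

Result: YES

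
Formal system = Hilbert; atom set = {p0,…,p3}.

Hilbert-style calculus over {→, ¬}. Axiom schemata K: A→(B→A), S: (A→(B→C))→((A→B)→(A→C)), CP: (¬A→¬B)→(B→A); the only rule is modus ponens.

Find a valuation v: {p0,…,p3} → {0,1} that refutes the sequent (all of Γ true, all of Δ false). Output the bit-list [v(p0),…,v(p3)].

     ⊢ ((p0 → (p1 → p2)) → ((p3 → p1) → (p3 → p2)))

Truth-table refutation:
  v=0000: Γ:[] Δ:[((p0 → (p1 → p2)) → ((p3 → p1) → (p3 → p2)))=T] refutes=False
  v=0001: Γ:[] Δ:[((p0 → (p1 → p2)) → ((p3 → p1) → (p3 → p2)))=T] refutes=False
  v=0010: Γ:[] Δ:[((p0 → (p1 → p2)) → ((p3 → p1) → (p3 → p2)))=T] refutes=False
  v=0011: Γ:[] Δ:[((p0 → (p1 → p2)) → ((p3 → p1) → (p3 → p2)))=T] refutes=False
  v=0100: Γ:[] Δ:[((p0 → (p1 → p2)) → ((p3 → p1) → (p3 → p2)))=T] refutes=False
  v=0101: Γ:[] Δ:[((p0 → (p1 → p2)) → ((p3 → p1) → (p3 → p2)))=F] refutes=True  ← countermodel

Result: [0, 1, 0, 1]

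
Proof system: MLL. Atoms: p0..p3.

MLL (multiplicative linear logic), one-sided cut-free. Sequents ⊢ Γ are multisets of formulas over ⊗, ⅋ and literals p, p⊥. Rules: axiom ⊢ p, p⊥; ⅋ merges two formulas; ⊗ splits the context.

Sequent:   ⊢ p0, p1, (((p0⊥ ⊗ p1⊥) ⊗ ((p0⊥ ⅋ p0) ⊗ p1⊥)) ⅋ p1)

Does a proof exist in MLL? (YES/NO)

Proof tree:
[⅋]  ⊢ p0, p1, (((p0⊥ ⊗ p1⊥) ⊗ ((p0⊥ ⅋ p0) ⊗ p1⊥)) ⅋ p1)
  [⊗]  ⊢ p0, p1, p1, ((p0⊥ ⊗ p1⊥) ⊗ ((p0⊥ ⅋ p0) ⊗ p1⊥))
    [⊗]  ⊢ p0, p1, (p0⊥ ⊗ p1⊥)
      [Ax]  ⊢ p0, p0⊥
      [Ax]  ⊢ p1, p1⊥
    [⊗]  ⊢ p1, ((p0⊥ ⅋ p0) ⊗ p1⊥)
      [⅋]  ⊢ (p0⊥ ⅋ p0)
        [Ax]  ⊢ p0, p0⊥
      [Ax]  ⊢ p1, p1⊥

Result: YES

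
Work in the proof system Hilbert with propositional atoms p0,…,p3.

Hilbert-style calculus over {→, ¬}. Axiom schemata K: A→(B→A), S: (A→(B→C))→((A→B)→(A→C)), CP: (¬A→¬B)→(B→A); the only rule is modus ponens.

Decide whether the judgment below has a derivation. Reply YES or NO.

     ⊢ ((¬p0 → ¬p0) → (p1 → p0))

Enumerate valuations to refute Γ ⊢ Δ:
  v=0000: Γ:[] Δ:[((¬p0 → ¬p0) → (p1 → p0))=T] refutes=False
  v=0001: Γ:[] Δ:[((¬p0 → ¬p0) → (p1 → p0))=T] refutes=False
  v=0010: Γ:[] Δ:[((¬p0 → ¬p0) → (p1 → p0))=T] refutes=False
  v=0011: Γ:[] Δ:[((¬p0 → ¬p0) → (p1 → p0))=T] refutes=False
  v=0100: Γ:[] Δ:[((¬p0 → ¬p0) → (p1 → p0))=F] refutes=True  ← countermodel

Result: NO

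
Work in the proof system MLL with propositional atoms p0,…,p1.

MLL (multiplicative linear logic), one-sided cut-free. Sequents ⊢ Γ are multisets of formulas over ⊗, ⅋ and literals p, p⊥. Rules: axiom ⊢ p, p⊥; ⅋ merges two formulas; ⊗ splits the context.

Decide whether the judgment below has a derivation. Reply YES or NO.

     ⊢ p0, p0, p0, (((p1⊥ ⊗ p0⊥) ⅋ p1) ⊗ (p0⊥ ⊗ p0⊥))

Derivation trace:
[⊗]  ⊢ p0, p0, p0, (((p1⊥ ⊗ p0⊥) ⅋ p1) ⊗ (p0⊥ ⊗ p0⊥))
  [⅋]  ⊢ p0, ((p1⊥ ⊗ p0⊥) ⅋ p1)
    [⊗]  ⊢ p1, p0, (p1⊥ ⊗ p0⊥)
      [Ax]  ⊢ p1, p1⊥
      [Ax]  ⊢ p0, p0⊥
  [⊗]  ⊢ p0, p0, (p0⊥ ⊗ p0⊥)
    [Ax]  ⊢ p0, p0⊥
    [Ax]  ⊢ p0, p0⊥

Result: YES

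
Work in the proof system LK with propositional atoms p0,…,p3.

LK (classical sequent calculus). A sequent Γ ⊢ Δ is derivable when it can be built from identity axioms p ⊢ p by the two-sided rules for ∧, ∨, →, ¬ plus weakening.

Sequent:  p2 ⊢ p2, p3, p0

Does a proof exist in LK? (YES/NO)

Proof tree:
[WR] p2 ⊢ p2, p3, p0
  [WR] p2 ⊢ p2, p3
    [Ax] p2 ⊢ p2

Result: YES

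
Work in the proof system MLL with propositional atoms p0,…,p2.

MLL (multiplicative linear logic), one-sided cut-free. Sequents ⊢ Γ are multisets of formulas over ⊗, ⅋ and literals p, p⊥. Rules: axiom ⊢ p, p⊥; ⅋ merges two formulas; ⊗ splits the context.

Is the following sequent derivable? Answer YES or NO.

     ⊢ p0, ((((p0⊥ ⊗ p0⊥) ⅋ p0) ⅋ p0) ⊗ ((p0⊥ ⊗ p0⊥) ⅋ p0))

Proof tree:
[⊗]  ⊢ p0, ((((p0⊥ ⊗ p0⊥) ⅋ p0) ⅋ p0) ⊗ ((p0⊥ ⊗ p0⊥) ⅋ p0))
  [⅋]  ⊢ (((p0⊥ ⊗ p0⊥) ⅋ p0) ⅋ p0)
    [⅋]  ⊢ p0, ((p0⊥ ⊗ p0⊥) ⅋ p0)
      [⊗]  ⊢ p0, p0, (p0⊥ ⊗ p0⊥)
        [Ax]  ⊢ p0, p0⊥
        [Ax]  ⊢ p0, p0⊥
  [⅋]  ⊢ p0, ((p0⊥ ⊗ p0⊥) ⅋ p0)
    [⊗]  ⊢ p0, p0, (p0⊥ ⊗ p0⊥)
      [Ax]  ⊢ p0, p0⊥
      [Ax]  ⊢ p0, p0⊥

Result: YES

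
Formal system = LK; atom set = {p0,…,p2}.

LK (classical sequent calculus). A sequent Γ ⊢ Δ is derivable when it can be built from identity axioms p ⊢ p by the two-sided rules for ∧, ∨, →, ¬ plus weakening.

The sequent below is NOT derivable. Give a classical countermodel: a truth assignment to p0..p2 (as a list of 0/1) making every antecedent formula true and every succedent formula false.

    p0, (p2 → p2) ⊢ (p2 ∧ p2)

Enumerate valuations to refute Γ ⊢ Δ:
  v=000: Γ:[p0=F, (p2 → p2)=T] Δ:[(p2 ∧ p2)=F] refutes=False
  v=001: Γ:[p0=F, (p2 → p2)=T] Δ:[(p2 ∧ p2)=T] refutes=False
  v=010: Γ:[p0=F, (p2 → p2)=T] Δ:[(p2 ∧ p2)=F] refutes=False
  v=011: Γ:[p0=F, (p2 → p2)=T] Δ:[(p2 ∧ p2)=T] refutes=False
  v=100: Γ:[p0=T, (p2 → p2)=T] Δ:[(p2 ∧ p2)=F] refutes=True  ← countermodel

Result: [1, 0, 0]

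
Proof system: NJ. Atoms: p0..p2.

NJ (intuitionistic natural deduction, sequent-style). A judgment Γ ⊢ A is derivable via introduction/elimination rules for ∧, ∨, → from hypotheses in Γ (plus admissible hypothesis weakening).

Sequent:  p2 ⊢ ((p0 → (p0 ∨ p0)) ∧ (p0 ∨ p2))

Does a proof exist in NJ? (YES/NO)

Derivation trace:
[∧I] p2 ⊢ ((p0 → (p0 ∨ p0)) ∧ (p0 ∨ p2))
  [→I]  ⊢ (p0 → (p0 ∨ p0))
    [∨I₁] p0 ⊢ (p0 ∨ p0)
      [Ax] p0 ⊢ p0
  [∨I₂] p2 ⊢ (p0 ∨ p2)
    [Ax] p2 ⊢ p2

Result: YES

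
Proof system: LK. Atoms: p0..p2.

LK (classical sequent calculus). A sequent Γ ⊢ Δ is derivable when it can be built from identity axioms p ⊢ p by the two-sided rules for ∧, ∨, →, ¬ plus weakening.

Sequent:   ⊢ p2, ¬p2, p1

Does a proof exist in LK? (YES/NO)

Derivation trace:
[WR]  ⊢ p2, ¬p2, p1
  [¬R]  ⊢ p2, ¬p2
    [Ax] p2 ⊢ p2

Result: YES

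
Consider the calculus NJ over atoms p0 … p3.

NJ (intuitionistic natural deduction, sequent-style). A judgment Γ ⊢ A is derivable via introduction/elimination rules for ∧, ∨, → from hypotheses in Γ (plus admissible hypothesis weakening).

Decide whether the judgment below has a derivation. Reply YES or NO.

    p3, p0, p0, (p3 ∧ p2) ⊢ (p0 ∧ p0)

Derivation (root first):
[Wk] p3, p0, p0, (p3 ∧ p2) ⊢ (p0 ∧ p0)
  [Wk] p3, p0, p0 ⊢ (p0 ∧ p0)
    [∧I] p3, p0 ⊢ (p0 ∧ p0)
      [Wk] p0, p3 ⊢ p0
        [Ax] p0 ⊢ p0
      [Wk] p0, p3 ⊢ p0
        [Ax] p0 ⊢ p0

Result: YES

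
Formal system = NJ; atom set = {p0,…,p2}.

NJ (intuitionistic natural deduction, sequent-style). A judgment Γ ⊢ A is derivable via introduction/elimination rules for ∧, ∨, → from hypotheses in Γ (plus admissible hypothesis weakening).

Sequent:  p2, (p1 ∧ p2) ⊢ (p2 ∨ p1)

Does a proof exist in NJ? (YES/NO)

Proof tree:
[Wk] p2, (p1 ∧ p2) ⊢ (p2 ∨ p1)
  [∨I₁] p2 ⊢ (p2 ∨ p1)
    [Ax] p2 ⊢ p2

Result: YES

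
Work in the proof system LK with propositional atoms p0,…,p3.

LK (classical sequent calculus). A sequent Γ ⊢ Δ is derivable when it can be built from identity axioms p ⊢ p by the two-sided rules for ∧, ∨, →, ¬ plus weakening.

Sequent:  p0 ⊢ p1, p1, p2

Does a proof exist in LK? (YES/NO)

Truth-table refutation:
  v=0000: Γ:[p0=F] Δ:[p1=F, p1=F, p2=F] refutes=False
  v=0001: Γ:[p0=F] Δ:[p1=F, p1=F, p2=F] refutes=False
  v=0010: Γ:[p0=F] Δ:[p1=F, p1=F, p2=T] refutes=False
  v=0011: Γ:[p0=F] Δ:[p1=F, p1=F, p2=T] refutes=False
  v=0100: Γ:[p0=F] Δ:[p1=T, p1=T, p2=F] refutes=False
  v=0101: Γ:[p0=F] Δ:[p1=T, p1=T, p2=F] refutes=False
  v=0110: Γ:[p0=F] Δ:[p1=T, p1=T, p2=T] refutes=False
  v=0111: Γ:[p0=F] Δ:[p1=T, p1=T, p2=T] refutes=False
  v=1000: Γ:[p0=T] Δ:[p1=F, p1=F, p2=F] refutes=True  ← countermodel

Result: NO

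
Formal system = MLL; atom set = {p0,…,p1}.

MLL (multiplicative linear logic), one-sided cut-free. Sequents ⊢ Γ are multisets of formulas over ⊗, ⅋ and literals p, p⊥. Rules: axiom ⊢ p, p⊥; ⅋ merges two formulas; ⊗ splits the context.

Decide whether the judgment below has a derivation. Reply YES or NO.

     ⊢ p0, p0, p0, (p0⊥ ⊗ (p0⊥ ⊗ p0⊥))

Proof tree:
[⊗]  ⊢ p0, p0, p0, (p0⊥ ⊗ (p0⊥ ⊗ p0⊥))
  [Ax]  ⊢ p0, p0⊥
  [⊗]  ⊢ p0, p0, (p0⊥ ⊗ p0⊥)
    [Ax]  ⊢ p0, p0⊥
    [Ax]  ⊢ p0, p0⊥

Result: YES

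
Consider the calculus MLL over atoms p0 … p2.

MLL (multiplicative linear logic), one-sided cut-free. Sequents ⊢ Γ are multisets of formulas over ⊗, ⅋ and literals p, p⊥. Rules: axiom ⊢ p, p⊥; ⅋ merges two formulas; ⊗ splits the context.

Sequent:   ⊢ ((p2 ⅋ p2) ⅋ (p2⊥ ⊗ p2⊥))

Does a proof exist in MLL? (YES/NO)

Derivation trace:
[⅋]  ⊢ ((p2 ⅋ p2) ⅋ (p2⊥ ⊗ p2⊥))
  [⅋]  ⊢ (p2⊥ ⊗ p2⊥), (p2 ⅋ p2)
    [⊗]  ⊢ p2, p2, (p2⊥ ⊗ p2⊥)
      [Ax]  ⊢ p2, p2⊥
      [Ax]  ⊢ p2, p2⊥

Result: YES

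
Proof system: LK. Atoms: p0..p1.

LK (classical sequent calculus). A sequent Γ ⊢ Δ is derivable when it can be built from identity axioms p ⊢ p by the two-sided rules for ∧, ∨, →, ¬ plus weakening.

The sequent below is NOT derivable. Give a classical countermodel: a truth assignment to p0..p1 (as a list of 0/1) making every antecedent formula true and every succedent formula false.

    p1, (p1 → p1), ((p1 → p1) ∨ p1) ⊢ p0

Truth-table refutation:
  v=00: Γ:[p1=F, (p1 → p1)=T, ((p1 → p1) ∨ p1)=T] Δ:[p0=F] refutes=False
  v=01: Γ:[p1=T, (p1 → p1)=T, ((p1 → p1) ∨ p1)=T] Δ:[p0=F] refutes=True  ← countermodel

Result: [0, 1]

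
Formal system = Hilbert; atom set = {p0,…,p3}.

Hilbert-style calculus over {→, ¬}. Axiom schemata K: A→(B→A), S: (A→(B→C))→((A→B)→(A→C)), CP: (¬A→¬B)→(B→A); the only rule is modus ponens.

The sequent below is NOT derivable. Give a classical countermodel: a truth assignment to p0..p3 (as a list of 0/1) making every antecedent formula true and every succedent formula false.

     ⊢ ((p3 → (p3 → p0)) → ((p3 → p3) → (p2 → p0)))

Truth-table refutation:
  v=0000: Γ:[] Δ:[((p3 → (p3 → p0)) → ((p3 → p3) → (p2 → p0)))=T] refutes=False
  v=0001: Γ:[] Δ:[((p3 → (p3 → p0)) → ((p3 → p3) → (p2 → p0)))=T] refutes=False
  v=0010: Γ:[] Δ:[((p3 → (p3 → p0)) → ((p3 → p3) → (p2 → p0)))=F] refutes=True  ← countermodel

Result: [0, 0, 1, 0]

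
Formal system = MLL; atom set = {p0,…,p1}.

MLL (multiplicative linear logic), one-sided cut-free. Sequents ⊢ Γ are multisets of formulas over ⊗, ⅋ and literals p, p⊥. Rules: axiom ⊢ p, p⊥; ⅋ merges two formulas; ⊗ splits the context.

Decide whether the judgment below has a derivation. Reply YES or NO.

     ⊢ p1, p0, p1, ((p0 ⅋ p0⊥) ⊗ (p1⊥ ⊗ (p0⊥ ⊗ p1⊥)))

Proof tree:
[⊗]  ⊢ p1, p0, p1, ((p0 ⅋ p0⊥) ⊗ (p1⊥ ⊗ (p0⊥ ⊗ p1⊥)))
  [⅋]  ⊢ (p0 ⅋ p0⊥)
    [Ax]  ⊢ p0, p0⊥
  [⊗]  ⊢ p1, p0, p1, (p1⊥ ⊗ (p0⊥ ⊗ p1⊥))
    [Ax]  ⊢ p1, p1⊥
    [⊗]  ⊢ p0, p1, (p0⊥ ⊗ p1⊥)
      [Ax]  ⊢ p0, p0⊥
      [Ax]  ⊢ p1, p1⊥

Result: YES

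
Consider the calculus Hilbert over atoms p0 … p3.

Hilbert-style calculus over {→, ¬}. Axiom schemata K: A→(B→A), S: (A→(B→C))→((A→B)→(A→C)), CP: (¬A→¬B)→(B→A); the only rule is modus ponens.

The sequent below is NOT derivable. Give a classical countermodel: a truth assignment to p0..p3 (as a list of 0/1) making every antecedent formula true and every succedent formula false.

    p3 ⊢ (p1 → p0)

Truth-table refutation:
  v=0000: Γ:[p3=F] Δ:[(p1 → p0)=T] refutes=False
  v=0001: Γ:[p3=T] Δ:[(p1 → p0)=T] refutes=False
  v=0010: Γ:[p3=F] Δ:[(p1 → p0)=T] refutes=False
  v=0011: Γ:[p3=T] Δ:[(p1 → p0)=T] refutes=False
  v=0100: Γ:[p3=F] Δ:[(p1 → p0)=F] refutes=False
  v=0101: Γ:[p3=T] Δ:[(p1 → p0)=F] refutes=True  ← countermodel

Result: [0, 1, 0, 1]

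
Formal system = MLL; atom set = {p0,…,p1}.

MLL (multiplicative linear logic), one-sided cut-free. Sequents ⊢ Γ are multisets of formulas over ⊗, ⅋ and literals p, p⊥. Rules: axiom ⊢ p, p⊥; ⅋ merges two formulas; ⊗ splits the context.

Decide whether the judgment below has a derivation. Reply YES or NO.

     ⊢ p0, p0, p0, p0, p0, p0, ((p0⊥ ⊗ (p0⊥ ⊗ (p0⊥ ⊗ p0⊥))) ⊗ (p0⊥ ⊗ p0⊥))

Derivation (root first):
[⊗]  ⊢ p0, p0, p0, p0, p0, p0, ((p0⊥ ⊗ (p0⊥ ⊗ (p0⊥ ⊗ p0⊥))) ⊗ (p0⊥ ⊗ p0⊥))
  [⊗]  ⊢ p0, p0, p0, p0, (p0⊥ ⊗ (p0⊥ ⊗ (p0⊥ ⊗ p0⊥)))
    [Ax]  ⊢ p0, p0⊥
    [⊗]  ⊢ p0, p0, p0, (p0⊥ ⊗ (p0⊥ ⊗ p0⊥))
      [Ax]  ⊢ p0, p0⊥
      [⊗]  ⊢ p0, p0, (p0⊥ ⊗ p0⊥)
        [Ax]  ⊢ p0, p0⊥
        [Ax]  ⊢ p0, p0⊥
  [⊗]  ⊢ p0, p0, (p0⊥ ⊗ p0⊥)
    [Ax]  ⊢ p0, p0⊥
    [Ax]  ⊢ p0, p0⊥

Result: YES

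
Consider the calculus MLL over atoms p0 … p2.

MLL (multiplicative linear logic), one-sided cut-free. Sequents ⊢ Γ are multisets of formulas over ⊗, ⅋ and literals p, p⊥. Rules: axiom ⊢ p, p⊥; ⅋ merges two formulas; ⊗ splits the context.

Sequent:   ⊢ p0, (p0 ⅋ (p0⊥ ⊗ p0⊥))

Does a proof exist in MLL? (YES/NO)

Proof tree:
[⅋]  ⊢ p0, (p0 ⅋ (p0⊥ ⊗ p0⊥))
  [⊗]  ⊢ p0, p0, (p0⊥ ⊗ p0⊥)
    [Ax]  ⊢ p0, p0⊥
    [Ax]  ⊢ p0, p0⊥

Result: YES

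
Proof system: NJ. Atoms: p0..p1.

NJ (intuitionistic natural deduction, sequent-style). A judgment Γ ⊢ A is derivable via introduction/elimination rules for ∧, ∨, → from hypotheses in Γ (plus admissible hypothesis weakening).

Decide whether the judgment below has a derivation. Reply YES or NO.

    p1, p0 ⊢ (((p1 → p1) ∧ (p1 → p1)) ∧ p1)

Proof tree:
[∧I] p1, p0 ⊢ (((p1 → p1) ∧ (p1 → p1)) ∧ p1)
  [∧I]  ⊢ ((p1 → p1) ∧ (p1 → p1))
    [→I]  ⊢ (p1 → p1)
      [Ax] p1 ⊢ p1
    [→I]  ⊢ (p1 → p1)
      [Ax] p1 ⊢ p1
  [Wk] p1, p0 ⊢ p1
    [Ax] p1 ⊢ p1

Result: YES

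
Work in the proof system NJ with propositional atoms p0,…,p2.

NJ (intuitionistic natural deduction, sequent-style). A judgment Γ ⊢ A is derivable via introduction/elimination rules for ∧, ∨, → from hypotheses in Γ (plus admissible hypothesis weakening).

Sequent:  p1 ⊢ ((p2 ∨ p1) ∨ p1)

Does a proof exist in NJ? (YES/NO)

Proof tree:
[∨I₁] p1 ⊢ ((p2 ∨ p1) ∨ p1)
  [∨I₂] p1 ⊢ (p2 ∨ p1)
    [Ax] p1 ⊢ p1

Result: YES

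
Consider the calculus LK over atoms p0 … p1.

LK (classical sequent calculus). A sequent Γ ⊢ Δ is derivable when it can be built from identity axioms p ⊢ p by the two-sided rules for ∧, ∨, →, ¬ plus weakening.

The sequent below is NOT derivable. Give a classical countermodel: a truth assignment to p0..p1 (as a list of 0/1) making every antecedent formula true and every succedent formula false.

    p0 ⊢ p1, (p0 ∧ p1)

Truth-table refutation:
  v=00: Γ:[p0=F] Δ:[p1=F, (p0 ∧ p1)=F] refutes=False
  v=01: Γ:[p0=F] Δ:[p1=T, (p0 ∧ p1)=F] refutes=False
  v=10: Γ:[p0=T] Δ:[p1=F, (p0 ∧ p1)=F] refutes=True  ← countermodel

Result: [1, 0]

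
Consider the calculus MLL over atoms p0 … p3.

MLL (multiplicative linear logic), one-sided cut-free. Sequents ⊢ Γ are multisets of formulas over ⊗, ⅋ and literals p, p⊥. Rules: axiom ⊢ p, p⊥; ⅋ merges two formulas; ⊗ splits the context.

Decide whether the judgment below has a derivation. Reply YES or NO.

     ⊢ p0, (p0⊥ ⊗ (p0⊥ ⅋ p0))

Proof tree:
[⊗]  ⊢ p0, (p0⊥ ⊗ (p0⊥ ⅋ p0))
  [Ax]  ⊢ p0, p0⊥
  [⅋]  ⊢ (p0⊥ ⅋ p0)
    [Ax]  ⊢ p0, p0⊥

Result: YES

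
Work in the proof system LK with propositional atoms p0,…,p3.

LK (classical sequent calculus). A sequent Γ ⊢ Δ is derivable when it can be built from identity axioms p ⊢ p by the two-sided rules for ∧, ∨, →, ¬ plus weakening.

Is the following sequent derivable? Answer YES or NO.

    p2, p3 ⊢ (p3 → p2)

Derivation trace:
[→R] p2, p3 ⊢ (p3 → p2)
  [WL] p2, p3, p3 ⊢ p2
    [WL] p2, p3 ⊢ p2
      [Ax] p2 ⊢ p2

Result: YES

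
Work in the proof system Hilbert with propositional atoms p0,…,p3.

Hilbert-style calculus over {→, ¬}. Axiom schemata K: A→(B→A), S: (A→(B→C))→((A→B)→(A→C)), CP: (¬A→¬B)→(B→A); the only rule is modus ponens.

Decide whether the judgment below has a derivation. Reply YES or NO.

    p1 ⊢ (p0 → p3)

Enumerate valuations to refute Γ ⊢ Δ:
  v=0000: Γ:[p1=F] Δ:[(p0 → p3)=T] refutes=False
  v=0001: Γ:[p1=F] Δ:[(p0 → p3)=T] refutes=False
  v=0010: Γ:[p1=F] Δ:[(p0 → p3)=T] refutes=False
  v=0011: Γ:[p1=F] Δ:[(p0 → p3)=T] refutes=False
  v=0100: Γ:[p1=T] Δ:[(p0 → p3)=T] refutes=False
  v=0101: Γ:[p1=T] Δ:[(p0 → p3)=T] refutes=False
  v=0110: Γ:[p1=T] Δ:[(p0 → p3)=T] refutes=False
  v=0111: Γ:[p1=T] Δ:[(p0 → p3)=T] refutes=False
  v=1000: Γ:[p1=F] Δ:[(p0 → p3)=F] refutes=False
  v=1001: Γ:[p1=F] Δ:[(p0 → p3)=T] refutes=False
  v=1010: Γ:[p1=F] Δ:[(p0 → p3)=F] refutes=False
  v=1011: Γ:[p1=F] Δ:[(p0 → p3)=T] refutes=False
  v=1100: Γ:[p1=T] Δ:[(p0 → p3)=F] refutes=True  ← countermodel

Result: NO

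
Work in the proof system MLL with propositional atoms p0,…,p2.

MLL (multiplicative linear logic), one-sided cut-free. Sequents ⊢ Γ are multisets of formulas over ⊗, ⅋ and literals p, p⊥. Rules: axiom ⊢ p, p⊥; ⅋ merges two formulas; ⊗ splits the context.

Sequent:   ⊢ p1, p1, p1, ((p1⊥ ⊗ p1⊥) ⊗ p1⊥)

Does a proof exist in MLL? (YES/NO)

Derivation (root first):
[⊗]  ⊢ p1, p1, p1, ((p1⊥ ⊗ p1⊥) ⊗ p1⊥)
  [⊗]  ⊢ p1, p1, (p1⊥ ⊗ p1⊥)
    [Ax]  ⊢ p1, p1⊥
    [Ax]  ⊢ p1, p1⊥
  [Ax]  ⊢ p1, p1⊥

Result: YES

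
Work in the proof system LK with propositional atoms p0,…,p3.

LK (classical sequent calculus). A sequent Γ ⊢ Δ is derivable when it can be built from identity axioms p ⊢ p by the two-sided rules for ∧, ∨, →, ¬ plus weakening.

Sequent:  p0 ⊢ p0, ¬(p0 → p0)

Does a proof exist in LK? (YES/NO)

Derivation (root first):
[¬R] p0 ⊢ p0, ¬(p0 → p0)
  [→L] p0, (p0 → p0) ⊢ p0
    [Ax] p0 ⊢ p0
    [Ax] p0 ⊢ p0

Result: YES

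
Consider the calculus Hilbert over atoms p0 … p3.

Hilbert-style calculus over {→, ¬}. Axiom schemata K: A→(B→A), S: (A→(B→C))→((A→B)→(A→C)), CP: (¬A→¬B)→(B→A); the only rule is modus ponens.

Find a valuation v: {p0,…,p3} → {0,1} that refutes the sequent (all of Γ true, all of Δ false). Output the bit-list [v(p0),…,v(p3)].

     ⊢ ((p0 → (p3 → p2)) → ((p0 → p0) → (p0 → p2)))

Truth-table refutation:
  v=0000: Γ:[] Δ:[((p0 → (p3 → p2)) → ((p0 → p0) → (p0 → p2)))=T] refutes=False
  v=0001: Γ:[] Δ:[((p0 → (p3 → p2)) → ((p0 → p0) → (p0 → p2)))=T] refutes=False
  v=0010: Γ:[] Δ:[((p0 → (p3 → p2)) → ((p0 → p0) → (p0 → p2)))=T] refutes=False
  v=0011: Γ:[] Δ:[((p0 → (p3 → p2)) → ((p0 → p0) → (p0 → p2)))=T] refutes=False
  v=0100: Γ:[] Δ:[((p0 → (p3 → p2)) → ((p0 → p0) → (p0 → p2)))=T] refutes=False
  v=0101: Γ:[] Δ:[((p0 → (p3 → p2)) → ((p0 → p0) → (p0 → p2)))=T] refutes=False
  v=0110: Γ:[] Δ:[((p0 → (p3 → p2)) → ((p0 → p0) → (p0 → p2)))=T] refutes=False
  v=0111: Γ:[] Δ:[((p0 → (p3 → p2)) → ((p0 → p0) → (p0 → p2)))=T] refutes=False
  v=1000: Γ:[] Δ:[((p0 → (p3 → p2)) → ((p0 → p0) → (p0 → p2)))=F] refutes=True  ← countermodel

Result: [1, 0, 0, 0]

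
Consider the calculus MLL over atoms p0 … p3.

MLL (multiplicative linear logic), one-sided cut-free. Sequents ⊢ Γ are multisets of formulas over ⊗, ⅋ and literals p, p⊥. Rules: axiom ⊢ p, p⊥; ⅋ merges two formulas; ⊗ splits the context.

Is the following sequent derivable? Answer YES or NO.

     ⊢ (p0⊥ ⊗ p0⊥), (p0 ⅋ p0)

Proof tree:
[⅋]  ⊢ (p0⊥ ⊗ p0⊥), (p0 ⅋ p0)
  [⊗]  ⊢ p0, p0, (p0⊥ ⊗ p0⊥)
    [Ax]  ⊢ p0, p0⊥
    [Ax]  ⊢ p0, p0⊥

Result: YES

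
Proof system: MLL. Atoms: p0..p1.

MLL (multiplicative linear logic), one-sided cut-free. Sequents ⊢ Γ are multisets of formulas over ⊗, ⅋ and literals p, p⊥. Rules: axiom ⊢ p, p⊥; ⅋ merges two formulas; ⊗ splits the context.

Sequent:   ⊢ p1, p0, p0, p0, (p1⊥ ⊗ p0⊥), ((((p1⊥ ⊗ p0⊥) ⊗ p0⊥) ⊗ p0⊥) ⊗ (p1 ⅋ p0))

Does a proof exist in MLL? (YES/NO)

Proof tree:
[⊗]  ⊢ p1, p0, p0, p0, (p1⊥ ⊗ p0⊥), ((((p1⊥ ⊗ p0⊥) ⊗ p0⊥) ⊗ p0⊥) ⊗ (p1 ⅋ p0))
  [⊗]  ⊢ p1, p0, p0, p0, (((p1⊥ ⊗ p0⊥) ⊗ p0⊥) ⊗ p0⊥)
    [⊗]  ⊢ p1, p0, p0, ((p1⊥ ⊗ p0⊥) ⊗ p0⊥)
      [⊗]  ⊢ p1, p0, (p1⊥ ⊗ p0⊥)
        [Ax]  ⊢ p1, p1⊥
        [Ax]  ⊢ p0, p0⊥
      [Ax]  ⊢ p0, p0⊥
    [Ax]  ⊢ p0, p0⊥
  [⅋]  ⊢ (p1⊥ ⊗ p0⊥), (p1 ⅋ p0)
    [⊗]  ⊢ p1, p0, (p1⊥ ⊗ p0⊥)
      [Ax]  ⊢ p1, p1⊥
      [Ax]  ⊢ p0, p0⊥

Result: YES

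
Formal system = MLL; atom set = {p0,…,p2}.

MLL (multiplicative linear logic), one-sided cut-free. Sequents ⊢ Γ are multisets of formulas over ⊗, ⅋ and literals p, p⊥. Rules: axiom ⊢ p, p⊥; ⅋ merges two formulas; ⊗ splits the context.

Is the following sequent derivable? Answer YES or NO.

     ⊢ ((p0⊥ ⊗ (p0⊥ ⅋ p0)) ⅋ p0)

Derivation trace:
[⅋]  ⊢ ((p0⊥ ⊗ (p0⊥ ⅋ p0)) ⅋ p0)
  [⊗]  ⊢ p0, (p0⊥ ⊗ (p0⊥ ⅋ p0))
    [Ax]  ⊢ p0, p0⊥
    [⅋]  ⊢ (p0⊥ ⅋ p0)
      [Ax]  ⊢ p0, p0⊥

Result: YES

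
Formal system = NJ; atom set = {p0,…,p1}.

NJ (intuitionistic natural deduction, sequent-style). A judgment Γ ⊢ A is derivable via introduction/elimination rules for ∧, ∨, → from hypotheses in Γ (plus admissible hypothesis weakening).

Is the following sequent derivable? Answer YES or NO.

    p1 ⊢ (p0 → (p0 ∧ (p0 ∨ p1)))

Proof tree:
[→I] p1 ⊢ (p0 → (p0 ∧ (p0 ∨ p1)))
  [∧I] p1, p0 ⊢ (p0 ∧ (p0 ∨ p1))
    [Ax] p0 ⊢ p0
    [∨I₂] p1 ⊢ (p0 ∨ p1)
      [Ax] p1 ⊢ p1

Result: YES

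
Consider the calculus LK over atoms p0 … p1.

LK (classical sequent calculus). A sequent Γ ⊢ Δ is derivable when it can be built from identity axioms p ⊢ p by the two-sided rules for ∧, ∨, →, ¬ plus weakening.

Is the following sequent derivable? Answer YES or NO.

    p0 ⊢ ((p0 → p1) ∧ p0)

Search for a countermodel by truth-table:
  v=00: Γ:[p0=F] Δ:[((p0 → p1) ∧ p0)=F] refutes=False
  v=01: Γ:[p0=F] Δ:[((p0 → p1) ∧ p0)=F] refutes=False
  v=10: Γ:[p0=T] Δ:[((p0 → p1) ∧ p0)=F] refutes=True  ← countermodel

Result: NO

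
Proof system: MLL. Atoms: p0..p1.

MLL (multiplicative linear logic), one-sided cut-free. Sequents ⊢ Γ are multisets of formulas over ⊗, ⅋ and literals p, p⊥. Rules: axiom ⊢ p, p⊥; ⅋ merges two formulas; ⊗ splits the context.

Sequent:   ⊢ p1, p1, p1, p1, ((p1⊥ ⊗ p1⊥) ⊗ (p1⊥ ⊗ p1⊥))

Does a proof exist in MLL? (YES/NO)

Derivation (root first):
[⊗]  ⊢ p1, p1, p1, p1, ((p1⊥ ⊗ p1⊥) ⊗ (p1⊥ ⊗ p1⊥))
  [⊗]  ⊢ p1, p1, (p1⊥ ⊗ p1⊥)
    [Ax]  ⊢ p1, p1⊥
    [Ax]  ⊢ p1, p1⊥
  [⊗]  ⊢ p1, p1, (p1⊥ ⊗ p1⊥)
    [Ax]  ⊢ p1, p1⊥
    [Ax]  ⊢ p1, p1⊥

Result: YES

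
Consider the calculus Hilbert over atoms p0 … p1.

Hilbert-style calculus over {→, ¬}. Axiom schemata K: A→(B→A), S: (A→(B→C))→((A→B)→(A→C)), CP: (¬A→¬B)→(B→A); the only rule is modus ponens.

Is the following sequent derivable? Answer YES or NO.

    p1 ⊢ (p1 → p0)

Truth-table refutation:
  v=00: Γ:[p1=F] Δ:[(p1 → p0)=T] refutes=False
  v=01: Γ:[p1=T] Δ:[(p1 → p0)=F] refutes=True  ← countermodel

Result: NO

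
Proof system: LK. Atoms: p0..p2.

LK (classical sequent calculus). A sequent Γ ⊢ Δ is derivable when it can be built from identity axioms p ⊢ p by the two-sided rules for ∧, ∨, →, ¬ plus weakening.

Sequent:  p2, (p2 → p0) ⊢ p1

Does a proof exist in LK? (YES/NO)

Enumerate valuations to refute Γ ⊢ Δ:
  v=000: Γ:[p2=F, (p2 → p0)=T] Δ:[p1=F] refutes=False
  v=001: Γ:[p2=T, (p2 → p0)=F] Δ:[p1=F] refutes=False
  v=010: Γ:[p2=F, (p2 → p0)=T] Δ:[p1=T] refutes=False
  v=011: Γ:[p2=T, (p2 → p0)=F] Δ:[p1=T] refutes=False
  v=100: Γ:[p2=F, (p2 → p0)=T] Δ:[p1=F] refutes=False
  v=101: Γ:[p2=T, (p2 → p0)=T] Δ:[p1=F] refutes=True  ← countermodel

Result: NO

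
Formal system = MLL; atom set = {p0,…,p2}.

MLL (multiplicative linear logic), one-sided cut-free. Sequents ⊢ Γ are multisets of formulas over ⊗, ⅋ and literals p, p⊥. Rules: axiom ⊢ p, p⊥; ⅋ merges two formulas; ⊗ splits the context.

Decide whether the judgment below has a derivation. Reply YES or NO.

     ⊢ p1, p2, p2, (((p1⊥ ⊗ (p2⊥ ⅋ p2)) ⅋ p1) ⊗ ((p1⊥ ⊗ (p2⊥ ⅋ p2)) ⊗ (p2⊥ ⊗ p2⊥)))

Derivation trace:
[⊗]  ⊢ p1, p2, p2, (((p1⊥ ⊗ (p2⊥ ⅋ p2)) ⅋ p1) ⊗ ((p1⊥ ⊗ (p2⊥ ⅋ p2)) ⊗ (p2⊥ ⊗ p2⊥)))
  [⅋]  ⊢ ((p1⊥ ⊗ (p2⊥ ⅋ p2)) ⅋ p1)
    [⊗]  ⊢ p1, (p1⊥ ⊗ (p2⊥ ⅋ p2))
      [Ax]  ⊢ p1, p1⊥
      [⅋]  ⊢ (p2⊥ ⅋ p2)
        [Ax]  ⊢ p2, p2⊥
  [⊗]  ⊢ p1, p2, p2, ((p1⊥ ⊗ (p2⊥ ⅋ p2)) ⊗ (p2⊥ ⊗ p2⊥))
    [⊗]  ⊢ p1, (p1⊥ ⊗ (p2⊥ ⅋ p2))
      [Ax]  ⊢ p1, p1⊥
      [⅋]  ⊢ (p2⊥ ⅋ p2)
        [Ax]  ⊢ p2, p2⊥
    [⊗]  ⊢ p2, p2, (p2⊥ ⊗ p2⊥)
      [Ax]  ⊢ p2, p2⊥
      [Ax]  ⊢ p2, p2⊥

Result: YES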